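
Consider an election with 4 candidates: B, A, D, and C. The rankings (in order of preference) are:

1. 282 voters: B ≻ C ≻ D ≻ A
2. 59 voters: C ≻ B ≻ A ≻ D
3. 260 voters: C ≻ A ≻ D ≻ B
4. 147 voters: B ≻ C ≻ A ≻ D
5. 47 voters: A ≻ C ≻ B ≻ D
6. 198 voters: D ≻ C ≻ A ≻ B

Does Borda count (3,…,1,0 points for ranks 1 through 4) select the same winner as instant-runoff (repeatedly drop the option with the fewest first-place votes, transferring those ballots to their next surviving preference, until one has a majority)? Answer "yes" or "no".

Borda — scores: B 1452, A 1065, D 1136, C 2305. Winner: C.
Instant-runoff — R1 B 429, A 47, D 198, C 319 (A out); R2 B 429, D 198, C 366 (D out); R3 B 429, C 564 (C winner). Winner: C.
The two methods agree.

yes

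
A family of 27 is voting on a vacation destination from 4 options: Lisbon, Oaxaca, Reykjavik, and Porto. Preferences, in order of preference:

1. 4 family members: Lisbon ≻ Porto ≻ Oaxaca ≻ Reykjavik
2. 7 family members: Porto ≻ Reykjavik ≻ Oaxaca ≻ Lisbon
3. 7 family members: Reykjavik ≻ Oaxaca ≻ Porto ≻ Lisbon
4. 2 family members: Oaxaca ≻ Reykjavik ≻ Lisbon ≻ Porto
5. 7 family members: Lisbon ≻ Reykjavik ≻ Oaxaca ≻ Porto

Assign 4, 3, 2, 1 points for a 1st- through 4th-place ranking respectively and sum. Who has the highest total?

Lisbon: 4·4 + 7·1 + 7·1 + 2·2 + 7·4 = 62
Oaxaca: 4·2 + 7·2 + 7·3 + 2·4 + 7·2 = 65
Reykjavik: 4·1 + 7·3 + 7·4 + 2·3 + 7·3 = 80
Porto: 4·3 + 7·4 + 7·2 + 2·1 + 7·1 = 63
Reykjavik has the highest Borda score (80).

Reykjavik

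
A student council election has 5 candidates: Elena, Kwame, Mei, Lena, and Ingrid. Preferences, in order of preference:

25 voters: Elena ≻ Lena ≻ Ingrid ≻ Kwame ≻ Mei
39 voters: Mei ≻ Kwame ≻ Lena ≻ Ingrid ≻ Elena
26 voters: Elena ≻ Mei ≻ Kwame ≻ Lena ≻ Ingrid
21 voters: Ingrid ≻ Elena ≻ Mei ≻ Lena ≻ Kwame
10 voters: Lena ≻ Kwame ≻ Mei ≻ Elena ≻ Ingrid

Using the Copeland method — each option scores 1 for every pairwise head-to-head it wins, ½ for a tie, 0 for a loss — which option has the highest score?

Elena

Elena: beats Kwame, Mei, Lena, and Ingrid → score 4.
Kwame: beats Lena and Ingrid; loses to Elena and Mei → score 2.
Mei: beats Kwame, Lena, and Ingrid; loses to Elena → score 3.
Lena: beats Ingrid; loses to Elena, Kwame, and Mei → score 1.
Ingrid: loses to Elena, Kwame, Mei, and Lena → score 0.
Elena has the best pairwise record.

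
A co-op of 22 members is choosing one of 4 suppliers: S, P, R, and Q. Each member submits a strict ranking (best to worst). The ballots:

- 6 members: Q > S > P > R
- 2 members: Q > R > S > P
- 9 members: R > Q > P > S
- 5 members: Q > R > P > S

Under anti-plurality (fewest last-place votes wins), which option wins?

Last-place votes: S 14, P 2, R 6, Q 0.
Q is ranked last by the fewest voters, so Q wins.

Q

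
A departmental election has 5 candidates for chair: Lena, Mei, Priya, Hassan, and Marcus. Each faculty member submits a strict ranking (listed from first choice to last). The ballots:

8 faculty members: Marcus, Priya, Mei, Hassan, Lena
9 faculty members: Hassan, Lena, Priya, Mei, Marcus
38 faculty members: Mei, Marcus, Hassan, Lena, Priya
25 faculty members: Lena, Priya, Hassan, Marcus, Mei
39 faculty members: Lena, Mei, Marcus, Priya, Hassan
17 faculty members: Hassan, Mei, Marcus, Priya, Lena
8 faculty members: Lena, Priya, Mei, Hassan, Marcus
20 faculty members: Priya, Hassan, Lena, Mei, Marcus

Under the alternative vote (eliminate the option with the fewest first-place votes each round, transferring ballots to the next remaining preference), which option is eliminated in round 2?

Round 1: Lena 72, Mei 38, Priya 20, Hassan 26, Marcus 8. Eliminate Marcus.
Round 2: Lena 72, Mei 38, Priya 28, Hassan 26. Eliminate Hassan.

Hassan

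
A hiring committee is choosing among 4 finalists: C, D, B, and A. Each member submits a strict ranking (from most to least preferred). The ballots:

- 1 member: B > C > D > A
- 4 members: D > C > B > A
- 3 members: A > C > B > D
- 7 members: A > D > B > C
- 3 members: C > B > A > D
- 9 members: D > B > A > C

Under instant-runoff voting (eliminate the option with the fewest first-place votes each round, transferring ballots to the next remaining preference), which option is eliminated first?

B

Round 1: C 3, D 13, B 1, A 10. Eliminate B.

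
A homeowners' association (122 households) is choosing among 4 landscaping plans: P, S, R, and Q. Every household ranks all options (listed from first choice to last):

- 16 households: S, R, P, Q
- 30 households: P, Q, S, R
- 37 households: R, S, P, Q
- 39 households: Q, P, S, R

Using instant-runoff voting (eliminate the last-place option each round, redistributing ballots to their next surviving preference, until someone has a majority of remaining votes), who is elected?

Round 1: P 30, S 16, R 37, Q 39. Eliminate S.
Round 2: P 30, R 53, Q 39. Eliminate P.
Round 3: R 53, Q 69. Q has a majority.

Q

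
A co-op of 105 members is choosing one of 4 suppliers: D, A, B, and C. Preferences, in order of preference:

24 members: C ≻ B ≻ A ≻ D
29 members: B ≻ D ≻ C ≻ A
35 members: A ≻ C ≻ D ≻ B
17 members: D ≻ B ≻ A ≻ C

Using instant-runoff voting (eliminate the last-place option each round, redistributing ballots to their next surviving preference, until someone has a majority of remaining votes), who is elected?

Round 1: D 17, A 35, B 29, C 24. Eliminate D.
Round 2: A 35, B 46, C 24. Eliminate C.
Round 3: A 35, B 70. B has a majority.

B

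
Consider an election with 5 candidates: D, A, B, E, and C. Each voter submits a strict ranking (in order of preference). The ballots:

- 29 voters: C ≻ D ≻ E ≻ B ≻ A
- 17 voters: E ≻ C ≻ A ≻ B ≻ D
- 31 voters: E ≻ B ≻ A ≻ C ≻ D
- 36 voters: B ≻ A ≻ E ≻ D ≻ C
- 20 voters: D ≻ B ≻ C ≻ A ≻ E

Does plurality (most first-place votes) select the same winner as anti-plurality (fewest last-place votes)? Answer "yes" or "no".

Plurality — first-place votes: D 20, A 0, B 36, E 48, C 29. Winner: E.
Anti-plurality — last-place votes: D 48, A 29, B 0, E 20, C 36. Winner: B.
The two methods disagree.

no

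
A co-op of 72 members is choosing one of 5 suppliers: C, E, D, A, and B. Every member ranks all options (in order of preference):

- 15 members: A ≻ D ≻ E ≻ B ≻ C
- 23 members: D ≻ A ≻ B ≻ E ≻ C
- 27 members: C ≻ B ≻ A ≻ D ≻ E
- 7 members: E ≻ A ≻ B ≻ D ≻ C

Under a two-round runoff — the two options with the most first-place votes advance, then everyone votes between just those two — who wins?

D

Round 1 first-place votes: C 27, E 7, D 23, A 15, B 0.
C and D advance.
Runoff: C is preferred to D by 27 voters; D by 45.
D wins the runoff.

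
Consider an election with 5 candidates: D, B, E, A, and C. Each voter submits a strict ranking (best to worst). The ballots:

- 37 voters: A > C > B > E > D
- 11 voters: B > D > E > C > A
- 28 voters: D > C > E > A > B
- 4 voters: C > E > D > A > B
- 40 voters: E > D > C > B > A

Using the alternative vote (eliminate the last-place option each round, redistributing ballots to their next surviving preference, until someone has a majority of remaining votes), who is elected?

Round 1: D 28, B 11, E 40, A 37, C 4. Eliminate C.
Round 2: D 28, B 11, E 44, A 37. Eliminate B.
Round 3: D 39, E 44, A 37. Eliminate A.
Round 4: D 39, E 81. E has a majority.

E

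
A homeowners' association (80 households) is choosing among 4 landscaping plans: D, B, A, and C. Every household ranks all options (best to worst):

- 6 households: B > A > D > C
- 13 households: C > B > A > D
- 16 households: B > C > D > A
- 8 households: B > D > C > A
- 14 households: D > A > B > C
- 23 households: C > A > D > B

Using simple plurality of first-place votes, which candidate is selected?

First-place votes: D 14, B 30, A 0, C 36.
C has the most first-place votes.

C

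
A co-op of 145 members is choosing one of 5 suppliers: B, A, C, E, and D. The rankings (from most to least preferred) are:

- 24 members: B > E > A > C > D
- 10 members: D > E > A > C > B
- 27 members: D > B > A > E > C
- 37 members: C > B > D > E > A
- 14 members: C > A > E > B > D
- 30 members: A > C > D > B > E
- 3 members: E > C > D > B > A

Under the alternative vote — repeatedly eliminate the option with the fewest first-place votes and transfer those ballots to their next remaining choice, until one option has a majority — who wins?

Round 1: B 24, A 30, C 51, E 3, D 37. Eliminate E.
Round 2: B 24, A 30, C 54, D 37. Eliminate B.
Round 3: A 54, C 54, D 37. Eliminate D.
Round 4: A 91, C 54. A has a majority.

A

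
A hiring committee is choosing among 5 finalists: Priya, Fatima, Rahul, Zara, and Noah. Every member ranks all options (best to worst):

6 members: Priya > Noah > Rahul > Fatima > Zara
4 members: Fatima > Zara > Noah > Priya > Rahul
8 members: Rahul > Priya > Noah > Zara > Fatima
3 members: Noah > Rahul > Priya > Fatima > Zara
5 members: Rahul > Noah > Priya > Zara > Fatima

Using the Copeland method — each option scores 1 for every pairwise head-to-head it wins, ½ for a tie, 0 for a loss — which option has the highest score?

Priya: beats Fatima, Zara, and Noah; loses to Rahul → score 3.
Fatima: ties Zara; loses to Priya, Rahul, and Noah → score 0.5.
Rahul: beats Priya, Fatima, and Zara; ties Noah → score 3.5.
Zara: ties Fatima; loses to Priya, Rahul, and Noah → score 0.5.
Noah: beats Fatima and Zara; ties Rahul; loses to Priya → score 2.5.
Rahul has the best pairwise record.

Rahul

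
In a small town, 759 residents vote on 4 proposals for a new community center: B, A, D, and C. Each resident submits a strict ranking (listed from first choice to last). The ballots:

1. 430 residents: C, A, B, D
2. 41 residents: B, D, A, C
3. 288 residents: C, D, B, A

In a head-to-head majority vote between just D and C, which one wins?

Voters preferring D to C: 41; preferring C to D: 718.
C wins the head-to-head.

C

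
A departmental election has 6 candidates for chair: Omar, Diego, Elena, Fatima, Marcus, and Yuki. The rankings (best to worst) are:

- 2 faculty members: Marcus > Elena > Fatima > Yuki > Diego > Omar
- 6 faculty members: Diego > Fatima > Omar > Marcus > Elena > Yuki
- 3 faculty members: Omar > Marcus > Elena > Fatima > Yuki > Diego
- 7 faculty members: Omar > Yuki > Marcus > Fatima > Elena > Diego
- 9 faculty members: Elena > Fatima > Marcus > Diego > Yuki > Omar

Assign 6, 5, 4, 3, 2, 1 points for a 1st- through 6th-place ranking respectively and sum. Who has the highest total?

Fatima

Omar: 2·1 + 6·4 + 3·6 + 7·6 + 9·1 = 95
Diego: 2·2 + 6·6 + 3·1 + 7·1 + 9·3 = 77
Elena: 2·5 + 6·2 + 3·4 + 7·2 + 9·6 = 102
Fatima: 2·4 + 6·5 + 3·3 + 7·3 + 9·5 = 113
Marcus: 2·6 + 6·3 + 3·5 + 7·4 + 9·4 = 109
Yuki: 2·3 + 6·1 + 3·2 + 7·5 + 9·2 = 71
Fatima has the highest Borda score (113).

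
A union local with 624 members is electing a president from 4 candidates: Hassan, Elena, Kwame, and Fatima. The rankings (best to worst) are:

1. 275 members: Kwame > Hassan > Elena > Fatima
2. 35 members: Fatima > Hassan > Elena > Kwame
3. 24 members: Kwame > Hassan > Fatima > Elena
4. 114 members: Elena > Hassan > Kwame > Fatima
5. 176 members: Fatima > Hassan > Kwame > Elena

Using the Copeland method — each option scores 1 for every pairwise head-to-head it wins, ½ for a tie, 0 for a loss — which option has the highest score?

Hassan: beats Elena, Kwame, and Fatima → score 3.
Elena: beats Fatima; loses to Hassan and Kwame → score 1.
Kwame: beats Elena and Fatima; loses to Hassan → score 2.
Fatima: loses to Hassan, Elena, and Kwame → score 0.
Hassan has the best pairwise record.

Hassan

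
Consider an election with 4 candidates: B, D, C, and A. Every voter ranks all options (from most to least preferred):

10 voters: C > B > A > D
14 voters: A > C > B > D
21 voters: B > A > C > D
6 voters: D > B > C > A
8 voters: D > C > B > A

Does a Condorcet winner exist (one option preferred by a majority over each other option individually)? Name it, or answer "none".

Checking pairwise contests:
C beats B 32–27.
B beats D 45–14.
A beats C 35–24.
B beats A 45–14.
Every option loses at least one head-to-head, so there is no Condorcet winner.

none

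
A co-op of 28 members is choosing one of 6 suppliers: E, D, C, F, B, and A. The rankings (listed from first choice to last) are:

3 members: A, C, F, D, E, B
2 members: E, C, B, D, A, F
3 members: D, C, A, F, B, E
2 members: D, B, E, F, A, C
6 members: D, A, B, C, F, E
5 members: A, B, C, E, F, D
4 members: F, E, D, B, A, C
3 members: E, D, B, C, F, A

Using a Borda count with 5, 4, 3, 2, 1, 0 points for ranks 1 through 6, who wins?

D

E: 3·1 + 2·5 + 3·0 + 2·3 + 6·0 + 5·2 + 4·4 + 3·5 = 60
D: 3·2 + 2·2 + 3·5 + 2·5 + 6·5 + 5·0 + 4·3 + 3·4 = 89
C: 3·4 + 2·4 + 3·4 + 2·0 + 6·2 + 5·3 + 4·0 + 3·2 = 65
F: 3·3 + 2·0 + 3·2 + 2·2 + 6·1 + 5·1 + 4·5 + 3·1 = 53
B: 3·0 + 2·3 + 3·1 + 2·4 + 6·3 + 5·4 + 4·2 + 3·3 = 72
A: 3·5 + 2·1 + 3·3 + 2·1 + 6·4 + 5·5 + 4·1 + 3·0 = 81
D has the highest Borda score (89).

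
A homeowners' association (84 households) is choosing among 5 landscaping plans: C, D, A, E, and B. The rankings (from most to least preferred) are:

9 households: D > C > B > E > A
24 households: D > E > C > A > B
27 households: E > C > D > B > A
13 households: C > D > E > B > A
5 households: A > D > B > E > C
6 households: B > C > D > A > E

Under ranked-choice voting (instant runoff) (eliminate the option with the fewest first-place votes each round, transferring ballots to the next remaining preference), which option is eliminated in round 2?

Round 1: C 13, D 33, A 5, E 27, B 6. Eliminate A.
Round 2: C 13, D 38, E 27, B 6. Eliminate B.

B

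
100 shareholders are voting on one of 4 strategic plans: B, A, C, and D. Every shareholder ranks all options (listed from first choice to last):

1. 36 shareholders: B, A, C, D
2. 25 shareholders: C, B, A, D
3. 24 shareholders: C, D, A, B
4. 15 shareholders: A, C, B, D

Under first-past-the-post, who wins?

C

First-place votes: B 36, A 15, C 49, D 0.
C has the most first-place votes.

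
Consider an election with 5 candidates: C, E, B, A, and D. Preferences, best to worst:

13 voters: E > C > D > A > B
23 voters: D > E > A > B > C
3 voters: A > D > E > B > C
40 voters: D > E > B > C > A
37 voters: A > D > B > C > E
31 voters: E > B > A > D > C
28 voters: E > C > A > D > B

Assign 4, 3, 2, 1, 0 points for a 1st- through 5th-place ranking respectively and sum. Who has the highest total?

C: 13·3 + 23·0 + 3·0 + 40·1 + 37·1 + 31·0 + 28·3 = 200
E: 13·4 + 23·3 + 3·2 + 40·3 + 37·0 + 31·4 + 28·4 = 483
B: 13·0 + 23·1 + 3·1 + 40·2 + 37·2 + 31·3 + 28·0 = 273
A: 13·1 + 23·2 + 3·4 + 40·0 + 37·4 + 31·2 + 28·2 = 337
D: 13·2 + 23·4 + 3·3 + 40·4 + 37·3 + 31·1 + 28·1 = 457
E has the highest Borda score (483).

E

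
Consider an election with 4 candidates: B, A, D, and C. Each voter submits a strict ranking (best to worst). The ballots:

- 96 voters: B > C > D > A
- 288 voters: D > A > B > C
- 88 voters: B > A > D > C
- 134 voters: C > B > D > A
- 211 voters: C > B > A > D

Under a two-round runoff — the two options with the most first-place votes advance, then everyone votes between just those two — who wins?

Round 1 first-place votes: B 184, A 0, D 288, C 345.
C and D advance.
Runoff: C is preferred to D by 441 voters; D by 376.
C wins the runoff.

C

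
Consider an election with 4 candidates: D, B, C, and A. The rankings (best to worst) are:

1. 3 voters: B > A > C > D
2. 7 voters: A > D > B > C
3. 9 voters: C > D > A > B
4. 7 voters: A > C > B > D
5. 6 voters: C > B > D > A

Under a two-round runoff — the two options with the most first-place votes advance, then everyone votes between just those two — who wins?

A

Round 1 first-place votes: D 0, B 3, C 15, A 14.
C and A advance.
Runoff: C is preferred to A by 15 voters; A by 17.
A wins the runoff.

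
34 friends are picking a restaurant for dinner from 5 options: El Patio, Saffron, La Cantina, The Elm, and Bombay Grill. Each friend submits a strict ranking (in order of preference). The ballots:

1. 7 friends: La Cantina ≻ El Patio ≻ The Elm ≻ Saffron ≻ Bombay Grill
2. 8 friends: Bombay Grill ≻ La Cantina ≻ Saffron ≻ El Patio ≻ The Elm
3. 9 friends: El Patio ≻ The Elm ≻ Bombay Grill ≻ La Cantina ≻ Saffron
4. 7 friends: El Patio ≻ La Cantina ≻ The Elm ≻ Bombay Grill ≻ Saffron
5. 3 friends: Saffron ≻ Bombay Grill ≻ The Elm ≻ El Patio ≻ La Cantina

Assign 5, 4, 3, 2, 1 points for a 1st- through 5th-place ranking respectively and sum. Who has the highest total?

El Patio: 7·4 + 8·2 + 9·5 + 7·5 + 3·2 = 130
Saffron: 7·2 + 8·3 + 9·1 + 7·1 + 3·5 = 69
La Cantina: 7·5 + 8·4 + 9·2 + 7·4 + 3·1 = 116
The Elm: 7·3 + 8·1 + 9·4 + 7·3 + 3·3 = 95
Bombay Grill: 7·1 + 8·5 + 9·3 + 7·2 + 3·4 = 100
El Patio has the highest Borda score (130).

El Patio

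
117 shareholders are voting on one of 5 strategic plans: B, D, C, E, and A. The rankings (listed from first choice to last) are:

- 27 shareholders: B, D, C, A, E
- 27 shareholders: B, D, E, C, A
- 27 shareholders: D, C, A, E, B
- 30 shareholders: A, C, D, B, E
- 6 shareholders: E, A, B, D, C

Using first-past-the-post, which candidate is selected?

First-place votes: B 54, D 27, C 0, E 6, A 30.
B has the most first-place votes.

B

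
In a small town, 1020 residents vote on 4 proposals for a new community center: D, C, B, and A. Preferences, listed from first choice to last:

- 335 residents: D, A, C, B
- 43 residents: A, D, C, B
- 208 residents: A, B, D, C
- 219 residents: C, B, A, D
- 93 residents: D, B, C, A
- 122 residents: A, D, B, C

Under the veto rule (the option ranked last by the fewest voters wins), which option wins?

Last-place votes: D 219, C 330, B 378, A 93.
A is ranked last by the fewest voters, so A wins.

A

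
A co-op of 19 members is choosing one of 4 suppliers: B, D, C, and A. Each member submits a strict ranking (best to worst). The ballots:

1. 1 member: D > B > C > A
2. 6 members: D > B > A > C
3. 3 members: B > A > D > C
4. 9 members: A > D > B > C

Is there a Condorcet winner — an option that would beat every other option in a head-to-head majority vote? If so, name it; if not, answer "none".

Checking pairwise contests:
D beats B 16–3.
A beats D 12–7.
B beats C 19–0.
B beats A 10–9.
Every option loses at least one head-to-head, so there is no Condorcet winner.

none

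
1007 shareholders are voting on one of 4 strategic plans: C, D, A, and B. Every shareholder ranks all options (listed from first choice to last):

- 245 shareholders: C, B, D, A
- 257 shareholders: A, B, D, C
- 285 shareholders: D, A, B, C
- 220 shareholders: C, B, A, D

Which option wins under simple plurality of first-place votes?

C

First-place votes: C 465, D 285, A 257, B 0.
C has the most first-place votes.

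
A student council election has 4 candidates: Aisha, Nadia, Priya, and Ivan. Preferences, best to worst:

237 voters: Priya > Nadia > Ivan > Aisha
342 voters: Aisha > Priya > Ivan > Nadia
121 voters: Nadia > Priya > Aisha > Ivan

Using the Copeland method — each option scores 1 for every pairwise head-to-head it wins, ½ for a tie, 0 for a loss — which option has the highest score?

Aisha: beats Ivan; loses to Nadia and Priya → score 1.
Nadia: beats Aisha and Ivan; loses to Priya → score 2.
Priya: beats Aisha, Nadia, and Ivan → score 3.
Ivan: loses to Aisha, Nadia, and Priya → score 0.
Priya has the best pairwise record.

Priya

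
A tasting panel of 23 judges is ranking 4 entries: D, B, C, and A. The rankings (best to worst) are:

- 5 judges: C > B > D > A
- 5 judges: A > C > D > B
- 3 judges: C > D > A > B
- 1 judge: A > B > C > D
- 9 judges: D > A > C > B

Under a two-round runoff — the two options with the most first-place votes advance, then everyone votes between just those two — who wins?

C

Round 1 first-place votes: D 9, B 0, C 8, A 6.
D and C advance.
Runoff: D is preferred to C by 9 voters; C by 14.
C wins the runoff.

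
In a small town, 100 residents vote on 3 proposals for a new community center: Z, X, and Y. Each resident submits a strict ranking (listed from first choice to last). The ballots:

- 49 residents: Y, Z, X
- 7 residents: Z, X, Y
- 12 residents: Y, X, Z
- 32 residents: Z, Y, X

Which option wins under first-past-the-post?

First-place votes: Z 39, X 0, Y 61.
Y has the most first-place votes.

Y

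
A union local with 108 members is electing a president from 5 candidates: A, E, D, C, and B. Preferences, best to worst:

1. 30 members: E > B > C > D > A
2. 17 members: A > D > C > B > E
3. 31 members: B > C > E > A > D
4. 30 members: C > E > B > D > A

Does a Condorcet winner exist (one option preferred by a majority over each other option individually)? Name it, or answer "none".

Checking pairwise contests:
E beats A 91–17.
C beats E 78–30.
E beats D 91–17.
B beats C 61–47.
E beats B 60–48.
Every option loses at least one head-to-head, so there is no Condorcet winner.

none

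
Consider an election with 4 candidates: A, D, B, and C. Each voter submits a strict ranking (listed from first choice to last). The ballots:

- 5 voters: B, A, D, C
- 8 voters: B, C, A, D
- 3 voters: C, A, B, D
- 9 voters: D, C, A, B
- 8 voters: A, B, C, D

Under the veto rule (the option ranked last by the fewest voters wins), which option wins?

A

Last-place votes: A 0, D 19, B 9, C 5.
A is ranked last by the fewest voters, so A wins.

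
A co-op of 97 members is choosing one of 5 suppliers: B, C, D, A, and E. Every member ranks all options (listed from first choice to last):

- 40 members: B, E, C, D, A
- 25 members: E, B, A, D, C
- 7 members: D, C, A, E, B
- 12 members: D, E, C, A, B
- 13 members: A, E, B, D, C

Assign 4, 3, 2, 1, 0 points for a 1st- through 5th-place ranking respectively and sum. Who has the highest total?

E

B: 40·4 + 25·3 + 7·0 + 12·0 + 13·2 = 261
C: 40·2 + 25·0 + 7·3 + 12·2 + 13·0 = 125
D: 40·1 + 25·1 + 7·4 + 12·4 + 13·1 = 154
A: 40·0 + 25·2 + 7·2 + 12·1 + 13·4 = 128
E: 40·3 + 25·4 + 7·1 + 12·3 + 13·3 = 302
E has the highest Borda score (302).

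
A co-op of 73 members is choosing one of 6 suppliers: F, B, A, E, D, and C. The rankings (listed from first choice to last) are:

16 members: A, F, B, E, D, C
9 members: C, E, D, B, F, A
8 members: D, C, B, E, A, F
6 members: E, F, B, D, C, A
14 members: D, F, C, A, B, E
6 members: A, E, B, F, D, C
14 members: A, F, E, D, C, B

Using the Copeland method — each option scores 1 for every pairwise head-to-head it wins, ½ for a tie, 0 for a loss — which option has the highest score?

F

F: beats B, E, D, and C; loses to A → score 4.
B: beats E; loses to F, A, D, and C → score 1.
A: beats F, B, and E; loses to D and C → score 3.
E: beats D and C; loses to F, B, and A → score 2.
D: beats B, A, and C; loses to F and E → score 3.
C: beats B and A; loses to F, E, and D → score 2.
F has the best pairwise record.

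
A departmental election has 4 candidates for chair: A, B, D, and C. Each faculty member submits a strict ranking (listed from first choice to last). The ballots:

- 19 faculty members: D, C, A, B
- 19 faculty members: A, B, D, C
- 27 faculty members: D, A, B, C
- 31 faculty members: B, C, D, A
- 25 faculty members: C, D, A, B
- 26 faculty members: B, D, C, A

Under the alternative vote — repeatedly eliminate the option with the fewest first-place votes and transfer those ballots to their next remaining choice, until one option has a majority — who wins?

Round 1: A 19, B 57, D 46, C 25. Eliminate A.
Round 2: B 76, D 46, C 25. B has a majority.

B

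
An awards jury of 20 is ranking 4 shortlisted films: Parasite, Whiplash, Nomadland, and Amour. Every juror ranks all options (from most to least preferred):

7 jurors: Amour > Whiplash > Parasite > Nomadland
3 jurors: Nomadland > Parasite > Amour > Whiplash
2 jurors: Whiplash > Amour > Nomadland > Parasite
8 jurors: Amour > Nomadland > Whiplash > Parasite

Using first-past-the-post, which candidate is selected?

Amour

First-place votes: Parasite 0, Whiplash 2, Nomadland 3, Amour 15.
Amour has the most first-place votes.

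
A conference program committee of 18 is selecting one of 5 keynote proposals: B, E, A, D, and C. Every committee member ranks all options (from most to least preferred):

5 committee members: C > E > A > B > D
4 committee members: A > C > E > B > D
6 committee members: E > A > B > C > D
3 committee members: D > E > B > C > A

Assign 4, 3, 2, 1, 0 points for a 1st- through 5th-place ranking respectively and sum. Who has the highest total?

E

B: 5·1 + 4·1 + 6·2 + 3·2 = 27
E: 5·3 + 4·2 + 6·4 + 3·3 = 56
A: 5·2 + 4·4 + 6·3 + 3·0 = 44
D: 5·0 + 4·0 + 6·0 + 3·4 = 12
C: 5·4 + 4·3 + 6·1 + 3·1 = 41
E has the highest Borda score (56).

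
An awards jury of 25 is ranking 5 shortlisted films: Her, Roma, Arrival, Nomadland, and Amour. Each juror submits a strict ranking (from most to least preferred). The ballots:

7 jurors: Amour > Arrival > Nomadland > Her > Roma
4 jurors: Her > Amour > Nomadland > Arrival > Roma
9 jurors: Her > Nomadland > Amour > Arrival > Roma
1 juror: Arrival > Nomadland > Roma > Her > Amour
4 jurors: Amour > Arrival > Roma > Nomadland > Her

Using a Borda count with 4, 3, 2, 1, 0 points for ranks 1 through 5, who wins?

Her: 7·1 + 4·4 + 9·4 + 1·1 + 4·0 = 60
Roma: 7·0 + 4·0 + 9·0 + 1·2 + 4·2 = 10
Arrival: 7·3 + 4·1 + 9·1 + 1·4 + 4·3 = 50
Nomadland: 7·2 + 4·2 + 9·3 + 1·3 + 4·1 = 56
Amour: 7·4 + 4·3 + 9·2 + 1·0 + 4·4 = 74
Amour has the highest Borda score (74).

Amour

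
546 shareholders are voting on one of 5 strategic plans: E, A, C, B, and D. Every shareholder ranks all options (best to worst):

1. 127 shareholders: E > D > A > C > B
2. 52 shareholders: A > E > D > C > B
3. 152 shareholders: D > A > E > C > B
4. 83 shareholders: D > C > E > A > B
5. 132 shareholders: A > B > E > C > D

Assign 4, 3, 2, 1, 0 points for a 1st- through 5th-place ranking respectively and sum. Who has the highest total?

A

E: 127·4 + 52·3 + 152·2 + 83·2 + 132·2 = 1398
A: 127·2 + 52·4 + 152·3 + 83·1 + 132·4 = 1529
C: 127·1 + 52·1 + 152·1 + 83·3 + 132·1 = 712
B: 127·0 + 52·0 + 152·0 + 83·0 + 132·3 = 396
D: 127·3 + 52·2 + 152·4 + 83·4 + 132·0 = 1425
A has the highest Borda score (1529).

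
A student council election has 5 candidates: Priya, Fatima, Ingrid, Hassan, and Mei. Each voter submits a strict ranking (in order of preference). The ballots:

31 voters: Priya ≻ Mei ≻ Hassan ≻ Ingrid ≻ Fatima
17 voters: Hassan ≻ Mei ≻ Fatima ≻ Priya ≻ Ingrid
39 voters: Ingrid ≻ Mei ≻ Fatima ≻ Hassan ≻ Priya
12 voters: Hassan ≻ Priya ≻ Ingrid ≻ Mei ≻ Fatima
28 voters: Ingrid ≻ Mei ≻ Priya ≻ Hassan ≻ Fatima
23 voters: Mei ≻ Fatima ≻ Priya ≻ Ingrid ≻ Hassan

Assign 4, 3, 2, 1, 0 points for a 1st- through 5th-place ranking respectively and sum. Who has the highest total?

Priya: 31·4 + 17·1 + 39·0 + 12·3 + 28·2 + 23·2 = 279
Fatima: 31·0 + 17·2 + 39·2 + 12·0 + 28·0 + 23·3 = 181
Ingrid: 31·1 + 17·0 + 39·4 + 12·2 + 28·4 + 23·1 = 346
Hassan: 31·2 + 17·4 + 39·1 + 12·4 + 28·1 + 23·0 = 245
Mei: 31·3 + 17·3 + 39·3 + 12·1 + 28·3 + 23·4 = 449
Mei has the highest Borda score (449).

Mei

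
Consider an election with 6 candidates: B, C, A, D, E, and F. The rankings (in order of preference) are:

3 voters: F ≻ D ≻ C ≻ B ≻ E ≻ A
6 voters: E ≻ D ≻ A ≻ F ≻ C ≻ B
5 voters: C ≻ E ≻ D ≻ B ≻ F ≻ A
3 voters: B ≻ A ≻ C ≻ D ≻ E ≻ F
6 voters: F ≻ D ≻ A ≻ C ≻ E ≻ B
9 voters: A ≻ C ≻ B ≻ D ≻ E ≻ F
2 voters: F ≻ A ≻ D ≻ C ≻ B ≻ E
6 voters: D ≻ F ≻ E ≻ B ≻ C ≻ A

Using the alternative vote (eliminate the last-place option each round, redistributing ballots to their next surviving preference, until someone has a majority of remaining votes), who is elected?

F

Round 1: B 3, C 5, A 9, D 6, E 6, F 11. Eliminate B.
Round 2: C 5, A 12, D 6, E 6, F 11. Eliminate C.
Round 3: A 12, D 6, E 11, F 11. Eliminate D.
Round 4: A 12, E 11, F 17. Eliminate E.
Round 5: A 18, F 22. F has a majority.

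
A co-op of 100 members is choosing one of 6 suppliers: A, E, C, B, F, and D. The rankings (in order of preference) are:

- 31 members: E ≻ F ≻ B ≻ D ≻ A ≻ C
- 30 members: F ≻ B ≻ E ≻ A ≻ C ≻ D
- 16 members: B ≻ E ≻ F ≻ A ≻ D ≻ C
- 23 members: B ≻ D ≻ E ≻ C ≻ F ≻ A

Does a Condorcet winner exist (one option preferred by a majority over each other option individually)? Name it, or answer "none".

Checking pairwise contests:
E beats A 100–0.
B beats E 69–31.
A beats C 77–23.
F beats B 61–39.
E beats F 70–30.
E beats D 77–23.
Every option loses at least one head-to-head, so there is no Condorcet winner.

none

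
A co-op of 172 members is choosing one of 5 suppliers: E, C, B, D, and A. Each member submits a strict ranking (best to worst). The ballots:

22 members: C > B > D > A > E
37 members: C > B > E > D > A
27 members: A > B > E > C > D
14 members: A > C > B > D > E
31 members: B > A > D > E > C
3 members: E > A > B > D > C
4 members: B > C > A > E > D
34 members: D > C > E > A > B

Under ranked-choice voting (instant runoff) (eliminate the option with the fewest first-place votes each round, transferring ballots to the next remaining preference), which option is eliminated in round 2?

Round 1: E 3, C 59, B 35, D 34, A 41. Eliminate E.
Round 2: C 59, B 35, D 34, A 44. Eliminate D.

D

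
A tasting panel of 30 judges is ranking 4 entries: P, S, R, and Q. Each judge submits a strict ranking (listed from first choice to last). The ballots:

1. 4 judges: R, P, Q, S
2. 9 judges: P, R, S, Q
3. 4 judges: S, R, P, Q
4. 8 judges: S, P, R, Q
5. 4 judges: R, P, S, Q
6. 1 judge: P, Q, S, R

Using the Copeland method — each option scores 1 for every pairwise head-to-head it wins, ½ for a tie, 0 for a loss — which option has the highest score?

P

P: beats S, R, and Q → score 3.
S: beats Q; loses to P and R → score 1.
R: beats S and Q; loses to P → score 2.
Q: loses to P, S, and R → score 0.
P has the best pairwise record.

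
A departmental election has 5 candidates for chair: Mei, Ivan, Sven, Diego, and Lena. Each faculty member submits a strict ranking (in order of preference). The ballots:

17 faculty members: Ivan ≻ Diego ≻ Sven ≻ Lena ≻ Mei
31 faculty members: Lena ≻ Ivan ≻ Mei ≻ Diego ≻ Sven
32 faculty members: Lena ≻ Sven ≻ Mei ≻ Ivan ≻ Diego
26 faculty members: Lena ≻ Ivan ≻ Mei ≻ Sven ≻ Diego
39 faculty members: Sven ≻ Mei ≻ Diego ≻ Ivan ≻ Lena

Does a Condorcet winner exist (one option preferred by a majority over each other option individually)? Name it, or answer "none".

Lena

Lena vs Mei: 106–39 for Lena.
Lena vs Ivan: 89–56 for Lena.
Lena vs Sven: 89–56 for Lena.
Lena vs Diego: 89–56 for Lena.
Lena beats every other option head-to-head.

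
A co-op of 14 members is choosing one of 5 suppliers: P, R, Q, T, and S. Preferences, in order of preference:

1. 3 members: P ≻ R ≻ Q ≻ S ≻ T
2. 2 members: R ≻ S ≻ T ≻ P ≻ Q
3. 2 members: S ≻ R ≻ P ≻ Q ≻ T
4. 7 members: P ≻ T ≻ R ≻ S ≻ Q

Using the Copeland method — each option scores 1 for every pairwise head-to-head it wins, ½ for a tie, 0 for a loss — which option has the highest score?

P

P: beats R, Q, T, and S → score 4.
R: beats Q and S; ties T; loses to P → score 2.5.
Q: loses to P, R, T, and S → score 0.
T: beats Q; ties R and S; loses to P → score 2.
S: beats Q; ties T; loses to P and R → score 1.5.
P has the best pairwise record.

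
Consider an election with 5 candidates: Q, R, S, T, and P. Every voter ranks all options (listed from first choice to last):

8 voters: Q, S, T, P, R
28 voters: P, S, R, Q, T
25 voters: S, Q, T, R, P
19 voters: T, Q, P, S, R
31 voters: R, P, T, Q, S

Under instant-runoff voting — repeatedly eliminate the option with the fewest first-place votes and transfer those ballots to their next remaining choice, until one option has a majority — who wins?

Round 1: Q 8, R 31, S 25, T 19, P 28. Eliminate Q.
Round 2: R 31, S 33, T 19, P 28. Eliminate T.
Round 3: R 31, S 33, P 47. Eliminate R.
Round 4: S 33, P 78. P has a majority.

P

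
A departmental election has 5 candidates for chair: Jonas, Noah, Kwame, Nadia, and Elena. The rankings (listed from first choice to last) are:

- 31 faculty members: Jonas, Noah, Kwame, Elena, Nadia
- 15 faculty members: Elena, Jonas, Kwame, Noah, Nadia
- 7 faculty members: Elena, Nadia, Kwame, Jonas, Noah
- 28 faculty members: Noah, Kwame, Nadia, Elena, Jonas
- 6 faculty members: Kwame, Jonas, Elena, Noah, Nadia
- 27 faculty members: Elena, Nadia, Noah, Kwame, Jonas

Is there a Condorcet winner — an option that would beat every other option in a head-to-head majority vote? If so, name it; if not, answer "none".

Checking pairwise contests:
Kwame beats Jonas 68–46.
Jonas beats Noah 59–55.
Noah beats Kwame 86–28.
Noah beats Nadia 80–34.
Noah beats Elena 59–55.
Every option loses at least one head-to-head, so there is no Condorcet winner.

none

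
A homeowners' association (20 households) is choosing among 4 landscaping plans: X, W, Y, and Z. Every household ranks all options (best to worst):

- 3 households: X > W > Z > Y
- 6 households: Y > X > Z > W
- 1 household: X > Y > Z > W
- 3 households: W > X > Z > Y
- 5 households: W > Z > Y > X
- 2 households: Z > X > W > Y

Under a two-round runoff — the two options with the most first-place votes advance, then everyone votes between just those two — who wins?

Round 1 first-place votes: X 4, W 8, Y 6, Z 2.
W and Y advance.
Runoff: W is preferred to Y by 13 voters; Y by 7.
W wins the runoff.

W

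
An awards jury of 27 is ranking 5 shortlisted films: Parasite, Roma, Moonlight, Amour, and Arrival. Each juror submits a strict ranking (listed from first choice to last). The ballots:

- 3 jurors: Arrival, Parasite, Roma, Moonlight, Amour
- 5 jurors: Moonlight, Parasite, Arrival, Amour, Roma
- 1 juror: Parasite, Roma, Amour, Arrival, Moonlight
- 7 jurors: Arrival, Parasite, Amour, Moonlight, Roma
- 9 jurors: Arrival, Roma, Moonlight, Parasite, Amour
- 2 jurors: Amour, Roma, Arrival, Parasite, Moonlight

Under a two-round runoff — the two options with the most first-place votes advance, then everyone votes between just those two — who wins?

Arrival

Round 1 first-place votes: Parasite 1, Roma 0, Moonlight 5, Amour 2, Arrival 19.
Arrival and Moonlight advance.
Runoff: Arrival is preferred to Moonlight by 22 voters; Moonlight by 5.
Arrival wins the runoff.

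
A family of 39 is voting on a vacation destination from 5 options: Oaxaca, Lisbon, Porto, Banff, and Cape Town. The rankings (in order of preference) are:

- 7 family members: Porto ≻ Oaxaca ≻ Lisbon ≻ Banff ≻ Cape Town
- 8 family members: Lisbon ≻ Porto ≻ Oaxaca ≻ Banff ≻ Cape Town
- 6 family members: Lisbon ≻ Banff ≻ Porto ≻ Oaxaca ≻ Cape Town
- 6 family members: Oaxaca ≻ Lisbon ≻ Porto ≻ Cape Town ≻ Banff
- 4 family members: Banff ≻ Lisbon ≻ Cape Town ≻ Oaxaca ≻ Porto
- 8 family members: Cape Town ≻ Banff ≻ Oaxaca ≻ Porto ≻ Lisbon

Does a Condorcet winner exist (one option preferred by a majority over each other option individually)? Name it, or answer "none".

Checking pairwise contests:
Porto beats Oaxaca 21–18.
Oaxaca beats Lisbon 21–18.
Lisbon beats Porto 24–15.
Oaxaca beats Banff 21–18.
Oaxaca beats Cape Town 27–12.
Every option loses at least one head-to-head, so there is no Condorcet winner.

none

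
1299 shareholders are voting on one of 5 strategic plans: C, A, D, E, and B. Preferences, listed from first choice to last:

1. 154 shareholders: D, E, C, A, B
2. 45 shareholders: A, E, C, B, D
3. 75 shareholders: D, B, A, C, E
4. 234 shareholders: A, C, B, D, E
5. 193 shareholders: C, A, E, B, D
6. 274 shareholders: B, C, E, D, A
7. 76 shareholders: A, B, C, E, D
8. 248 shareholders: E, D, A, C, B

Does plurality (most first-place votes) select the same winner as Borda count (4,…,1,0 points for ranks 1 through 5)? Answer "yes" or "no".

no

Plurality — first-place votes: C 193, A 355, D 229, E 248, B 274. Winner: A.
Borda — scores: C 3169, A 2799, D 2168, E 2599, B 2255. Winner: C.
The two methods disagree.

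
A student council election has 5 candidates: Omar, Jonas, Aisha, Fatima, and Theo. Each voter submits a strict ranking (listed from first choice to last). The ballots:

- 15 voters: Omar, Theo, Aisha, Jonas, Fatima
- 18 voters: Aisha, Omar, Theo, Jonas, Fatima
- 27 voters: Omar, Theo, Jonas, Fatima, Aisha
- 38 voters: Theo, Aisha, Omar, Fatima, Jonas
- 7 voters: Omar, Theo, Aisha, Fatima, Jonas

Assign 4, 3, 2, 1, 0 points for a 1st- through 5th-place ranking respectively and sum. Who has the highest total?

Omar: 15·4 + 18·3 + 27·4 + 38·2 + 7·4 = 326
Jonas: 15·1 + 18·1 + 27·2 + 38·0 + 7·0 = 87
Aisha: 15·2 + 18·4 + 27·0 + 38·3 + 7·2 = 230
Fatima: 15·0 + 18·0 + 27·1 + 38·1 + 7·1 = 72
Theo: 15·3 + 18·2 + 27·3 + 38·4 + 7·3 = 335
Theo has the highest Borda score (335).

Theo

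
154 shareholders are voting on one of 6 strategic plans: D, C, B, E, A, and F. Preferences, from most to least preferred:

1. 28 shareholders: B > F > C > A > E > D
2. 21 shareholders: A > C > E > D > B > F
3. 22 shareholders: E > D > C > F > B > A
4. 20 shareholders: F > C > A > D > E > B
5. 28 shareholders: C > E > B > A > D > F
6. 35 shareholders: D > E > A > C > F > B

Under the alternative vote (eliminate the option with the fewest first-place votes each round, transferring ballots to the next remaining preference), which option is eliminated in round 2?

A

Round 1: D 35, C 28, B 28, E 22, A 21, F 20. Eliminate F.
Round 2: D 35, C 48, B 28, E 22, A 21. Eliminate A.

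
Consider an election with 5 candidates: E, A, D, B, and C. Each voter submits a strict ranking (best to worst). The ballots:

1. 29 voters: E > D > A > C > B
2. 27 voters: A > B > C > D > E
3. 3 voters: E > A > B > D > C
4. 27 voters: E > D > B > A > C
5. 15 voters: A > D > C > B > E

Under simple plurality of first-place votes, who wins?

E

First-place votes: E 59, A 42, D 0, B 0, C 0.
E has the most first-place votes.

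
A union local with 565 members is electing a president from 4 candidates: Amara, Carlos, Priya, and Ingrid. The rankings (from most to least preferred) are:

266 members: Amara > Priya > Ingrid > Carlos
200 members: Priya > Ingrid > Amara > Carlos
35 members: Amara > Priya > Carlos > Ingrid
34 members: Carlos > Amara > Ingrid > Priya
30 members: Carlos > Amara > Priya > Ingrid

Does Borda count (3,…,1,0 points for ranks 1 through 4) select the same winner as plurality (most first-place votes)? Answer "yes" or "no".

no

Borda — scores: Amara 1231, Carlos 227, Priya 1232, Ingrid 700. Winner: Priya.
Plurality — first-place votes: Amara 301, Carlos 64, Priya 200, Ingrid 0. Winner: Amara.
The two methods disagree.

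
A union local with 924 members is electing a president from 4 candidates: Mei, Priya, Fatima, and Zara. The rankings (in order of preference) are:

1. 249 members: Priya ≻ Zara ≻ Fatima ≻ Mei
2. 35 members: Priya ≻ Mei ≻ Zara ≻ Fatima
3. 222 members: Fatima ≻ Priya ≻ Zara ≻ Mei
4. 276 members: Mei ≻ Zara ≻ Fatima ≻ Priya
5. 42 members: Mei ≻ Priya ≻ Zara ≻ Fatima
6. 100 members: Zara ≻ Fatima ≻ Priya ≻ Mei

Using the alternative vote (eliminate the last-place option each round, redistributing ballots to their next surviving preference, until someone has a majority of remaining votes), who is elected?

Fatima

Round 1: Mei 318, Priya 284, Fatima 222, Zara 100. Eliminate Zara.
Round 2: Mei 318, Priya 284, Fatima 322. Eliminate Priya.
Round 3: Mei 353, Fatima 571. Fatima has a majority.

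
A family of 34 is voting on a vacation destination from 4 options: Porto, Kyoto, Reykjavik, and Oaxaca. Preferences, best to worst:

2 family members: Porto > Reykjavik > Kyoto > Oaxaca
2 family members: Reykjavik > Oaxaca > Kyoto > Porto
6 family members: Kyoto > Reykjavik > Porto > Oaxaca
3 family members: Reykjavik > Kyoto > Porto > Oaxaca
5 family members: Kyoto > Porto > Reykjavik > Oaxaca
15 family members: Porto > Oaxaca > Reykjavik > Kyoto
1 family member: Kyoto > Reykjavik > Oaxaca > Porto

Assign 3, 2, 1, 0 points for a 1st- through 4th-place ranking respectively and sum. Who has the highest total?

Porto: 2·3 + 2·0 + 6·1 + 3·1 + 5·2 + 15·3 + 1·0 = 70
Kyoto: 2·1 + 2·1 + 6·3 + 3·2 + 5·3 + 15·0 + 1·3 = 46
Reykjavik: 2·2 + 2·3 + 6·2 + 3·3 + 5·1 + 15·1 + 1·2 = 53
Oaxaca: 2·0 + 2·2 + 6·0 + 3·0 + 5·0 + 15·2 + 1·1 = 35
Porto has the highest Borda score (70).

Porto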